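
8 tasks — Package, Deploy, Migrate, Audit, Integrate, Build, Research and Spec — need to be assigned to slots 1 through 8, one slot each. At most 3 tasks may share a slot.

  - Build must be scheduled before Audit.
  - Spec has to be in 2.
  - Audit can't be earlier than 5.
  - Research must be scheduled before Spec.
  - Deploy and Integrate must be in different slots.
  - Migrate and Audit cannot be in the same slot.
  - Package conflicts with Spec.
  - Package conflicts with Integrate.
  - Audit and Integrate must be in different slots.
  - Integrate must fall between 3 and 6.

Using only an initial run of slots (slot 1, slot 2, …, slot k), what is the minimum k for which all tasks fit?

The precedence chain requires at least 2 distinct slots.
With at most 3 per slot and 8 tasks, at least 3 slots are needed.
Audit can't be placed before 5, so the schedule must run through at least slot 5.
5 works (last occupied slot: 5): for example Deploy in 2; Spec in 2; Integrate in 3; Build in 1; Package in 1; Migrate in 2; Audit in 5; Research in 1.

5 slots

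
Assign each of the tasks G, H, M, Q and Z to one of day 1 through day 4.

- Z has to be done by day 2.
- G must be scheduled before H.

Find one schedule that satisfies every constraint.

G -> day 1, M -> day 1, Q -> day 1, Z -> day 1, H -> day 2

Checking: G(day 1) before H(day 2); Z=day 1 in [day 1,day 2].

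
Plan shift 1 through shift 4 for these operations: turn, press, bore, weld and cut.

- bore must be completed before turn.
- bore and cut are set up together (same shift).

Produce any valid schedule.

bore -> shift 1, turn -> shift 2, cut -> shift 1, weld -> shift 1, press -> shift 1

Checking: bore(shift 1) before turn(shift 2); bore = cut = shift 1.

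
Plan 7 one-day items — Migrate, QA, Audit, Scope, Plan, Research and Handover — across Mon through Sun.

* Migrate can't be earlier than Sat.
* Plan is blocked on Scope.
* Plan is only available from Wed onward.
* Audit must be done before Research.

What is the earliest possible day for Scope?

Mon

Downstream work caps Scope at Sat.
Scope at Mon is achievable: Plan -> Wed, Migrate -> Sat, Research -> Tue, Scope -> Mon, Audit -> Mon, Handover -> Mon, QA -> Mon.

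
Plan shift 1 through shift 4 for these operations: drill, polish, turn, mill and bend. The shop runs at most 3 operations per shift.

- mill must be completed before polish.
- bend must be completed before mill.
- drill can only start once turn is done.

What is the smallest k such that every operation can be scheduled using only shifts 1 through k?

3

The precedence chain requires at least 3 distinct shifts.
With at most 3 per shift and 5 operations, at least 2 shifts are needed.
3 works (last occupied shift: shift 3): for example drill in shift 2, polish in shift 3, mill in shift 2, turn in shift 1, bend in shift 1.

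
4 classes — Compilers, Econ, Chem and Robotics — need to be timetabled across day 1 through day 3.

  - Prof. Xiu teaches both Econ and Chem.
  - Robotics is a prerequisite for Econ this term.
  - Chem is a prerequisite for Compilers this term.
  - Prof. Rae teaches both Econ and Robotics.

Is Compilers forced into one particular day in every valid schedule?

Compilers can be day 2 (e.g. Robotics=day 1, Chem=day 1, Compilers=day 2, Econ=day 2) or day 3 (e.g. Econ=day 2, Robotics=day 1, Chem=day 1, Compilers=day 3).

No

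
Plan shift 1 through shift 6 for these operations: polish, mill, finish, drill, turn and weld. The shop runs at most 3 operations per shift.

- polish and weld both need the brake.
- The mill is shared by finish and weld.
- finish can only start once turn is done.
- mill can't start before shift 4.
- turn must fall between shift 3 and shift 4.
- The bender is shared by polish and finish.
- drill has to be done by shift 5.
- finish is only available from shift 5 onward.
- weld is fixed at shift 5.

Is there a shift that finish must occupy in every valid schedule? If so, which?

finish's window is shift 5–shift 6.
weld is fixed at shift 5, and finish can't share a shift with weld.
So finish must be shift 6.

shift 6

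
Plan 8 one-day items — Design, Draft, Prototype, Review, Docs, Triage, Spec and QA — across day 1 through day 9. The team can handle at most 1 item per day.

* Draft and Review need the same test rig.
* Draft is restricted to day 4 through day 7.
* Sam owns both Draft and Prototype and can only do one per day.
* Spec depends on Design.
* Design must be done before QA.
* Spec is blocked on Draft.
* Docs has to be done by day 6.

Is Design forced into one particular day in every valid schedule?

Design can be day 1 (e.g. QA -> day 3, Design -> day 1, Review -> day 7, Prototype -> day 6, Docs -> day 2, Spec -> day 5, Triage -> day 8, Draft -> day 4) or day 2 (e.g. Review -> day 7; Spec -> day 5; Draft -> day 4; QA -> day 3; Triage -> day 8; Design -> day 2; Docs -> day 1; Prototype -> day 6).

No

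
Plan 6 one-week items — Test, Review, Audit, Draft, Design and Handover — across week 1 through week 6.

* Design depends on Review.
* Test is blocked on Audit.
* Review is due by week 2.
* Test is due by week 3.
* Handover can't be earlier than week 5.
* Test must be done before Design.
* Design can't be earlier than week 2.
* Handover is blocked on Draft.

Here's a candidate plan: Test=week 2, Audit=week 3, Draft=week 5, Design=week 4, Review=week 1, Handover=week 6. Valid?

Invalid. Test is blocked on Audit.

Design depends on Review — holds.
Test is blocked on Audit — violated.
Test is due by week 3 — holds.
Handover is blocked on Draft — holds.
Test must be done before Design — holds.
Design can't be earlier than week 2 — holds.
Review is due by week 2 — holds.
Handover can't be earlier than week 5 — holds.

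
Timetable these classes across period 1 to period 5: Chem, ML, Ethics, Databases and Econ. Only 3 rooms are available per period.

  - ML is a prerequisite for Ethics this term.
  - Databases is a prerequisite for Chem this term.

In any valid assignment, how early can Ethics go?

period 2

Precedence pushes Ethics to at least period 2.
Ethics at period 2 is achievable: Databases in period 1, Chem in period 2, Ethics in period 2, Econ in period 1, ML in period 1.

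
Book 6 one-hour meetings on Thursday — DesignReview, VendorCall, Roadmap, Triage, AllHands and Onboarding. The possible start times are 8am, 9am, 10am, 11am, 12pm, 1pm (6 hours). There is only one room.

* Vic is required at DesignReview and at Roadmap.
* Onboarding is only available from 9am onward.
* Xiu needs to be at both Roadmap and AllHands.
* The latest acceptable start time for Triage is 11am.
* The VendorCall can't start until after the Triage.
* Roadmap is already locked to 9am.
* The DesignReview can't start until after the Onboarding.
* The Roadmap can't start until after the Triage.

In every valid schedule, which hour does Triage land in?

Triage's own window allows nothing later than 11am; downstream work caps Triage at 8am.
So Triage is pinned to 8am.

8am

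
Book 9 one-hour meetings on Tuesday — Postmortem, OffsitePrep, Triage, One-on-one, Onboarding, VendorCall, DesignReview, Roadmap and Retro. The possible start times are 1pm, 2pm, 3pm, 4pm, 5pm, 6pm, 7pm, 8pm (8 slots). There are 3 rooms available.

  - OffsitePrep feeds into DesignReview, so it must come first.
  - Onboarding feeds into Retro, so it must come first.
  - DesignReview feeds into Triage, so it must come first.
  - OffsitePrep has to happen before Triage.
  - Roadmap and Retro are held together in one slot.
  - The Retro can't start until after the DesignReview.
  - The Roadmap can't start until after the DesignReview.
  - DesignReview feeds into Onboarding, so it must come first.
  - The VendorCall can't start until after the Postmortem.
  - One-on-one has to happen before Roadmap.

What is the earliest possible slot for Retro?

Precedence pushes Retro to at least 4pm.
Retro at 4pm is achievable: Roadmap in 4pm; One-on-one in 1pm; DesignReview in 2pm; Onboarding in 3pm; Triage in 3pm; Postmortem in 1pm; Retro in 4pm; OffsitePrep in 1pm; VendorCall in 2pm.

4pm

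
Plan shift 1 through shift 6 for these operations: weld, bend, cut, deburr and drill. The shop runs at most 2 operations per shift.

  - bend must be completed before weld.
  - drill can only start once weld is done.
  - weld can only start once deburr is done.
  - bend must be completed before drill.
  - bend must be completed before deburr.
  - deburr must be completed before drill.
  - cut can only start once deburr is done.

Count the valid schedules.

Splitting on weld: it can be shift 3 (12), shift 4 (20), shift 5 (16). Listing each branch's schedules as (bend, cut, deburr, drill) by shift number:
weld=shift 3: (1,3,2,4) (1,3,2,5) (1,3,2,6) (1,4,2,4) (1,4,2,5) (1,4,2,6) (1,5,2,4) (1,5,2,5) (1,5,2,6) (1,6,2,4) (1,6,2,5) (1,6,2,6) — 12.
weld=shift 4: (1,3,2,5) (1,3,2,6) (1,4,2,5) (1,4,2,6) (1,4,3,5) (1,4,3,6) (1,5,2,5) (1,5,2,6) (1,5,3,5) (1,5,3,6) (1,6,2,5) (1,6,2,6) (1,6,3,5) (1,6,3,6) (2,4,3,5) (2,4,3,6) (2,5,3,5) (2,5,3,6) (2,6,3,5) (2,6,3,6) — 20.
weld=shift 5: (1,3,2,6) (1,4,2,6) (1,4,3,6) (1,5,2,6) (1,5,3,6) (1,5,4,6) (1,6,2,6) (1,6,3,6) (1,6,4,6) (2,4,3,6) (2,5,3,6) (2,5,4,6) (2,6,3,6) (2,6,4,6) (3,5,4,6) (3,6,4,6) — 16.
Summing: 12 + 20 + 16 = 48.

48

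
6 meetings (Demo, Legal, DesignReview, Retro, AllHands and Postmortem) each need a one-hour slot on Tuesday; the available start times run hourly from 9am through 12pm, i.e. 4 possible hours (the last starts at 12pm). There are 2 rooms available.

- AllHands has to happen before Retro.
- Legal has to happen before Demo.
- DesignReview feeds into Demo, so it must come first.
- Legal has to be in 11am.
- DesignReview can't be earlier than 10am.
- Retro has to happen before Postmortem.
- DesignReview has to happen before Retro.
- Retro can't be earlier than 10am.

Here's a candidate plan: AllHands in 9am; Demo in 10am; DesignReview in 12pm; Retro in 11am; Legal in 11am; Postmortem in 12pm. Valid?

Invalid. DesignReview feeds into Demo, so it must come first.

Retro has to happen before Postmortem — holds.
Legal has to happen before Demo — violated.
AllHands has to happen before Retro — holds.
DesignReview has to happen before Retro — violated.
DesignReview can't be earlier than 10am — holds.
Retro can't be earlier than 10am — holds.
Legal has to be in 11am — holds.
DesignReview feeds into Demo, so it must come first — violated.
There are 2 rooms available — holds.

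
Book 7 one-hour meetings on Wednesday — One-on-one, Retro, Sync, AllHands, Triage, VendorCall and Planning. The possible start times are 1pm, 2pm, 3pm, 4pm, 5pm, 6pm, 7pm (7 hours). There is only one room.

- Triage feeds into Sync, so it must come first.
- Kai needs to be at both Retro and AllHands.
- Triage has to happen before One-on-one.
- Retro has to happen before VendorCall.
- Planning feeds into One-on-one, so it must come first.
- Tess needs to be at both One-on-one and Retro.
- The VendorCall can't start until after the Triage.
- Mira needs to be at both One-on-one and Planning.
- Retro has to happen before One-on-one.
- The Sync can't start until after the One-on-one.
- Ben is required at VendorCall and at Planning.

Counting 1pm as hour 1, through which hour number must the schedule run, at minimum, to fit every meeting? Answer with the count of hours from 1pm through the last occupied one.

The precedence chain requires at least 3 distinct hours.
With at most 1 per hour and 7 meetings, at least 7 hours are needed.
7 works (last occupied hour: 7pm): for example VendorCall in 6pm, AllHands in 7pm, Planning in 3pm, Retro in 2pm, One-on-one in 4pm, Sync in 5pm, Triage in 1pm.

7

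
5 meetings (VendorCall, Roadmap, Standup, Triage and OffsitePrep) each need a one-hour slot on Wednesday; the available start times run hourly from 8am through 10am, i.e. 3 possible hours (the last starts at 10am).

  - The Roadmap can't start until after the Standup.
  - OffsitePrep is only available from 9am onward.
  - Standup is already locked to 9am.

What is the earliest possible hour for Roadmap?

Precedence pushes Roadmap to at least 10am.
Roadmap at 10am is achievable: Standup=9am, Roadmap=10am, VendorCall=8am, Triage=8am, OffsitePrep=9am.

10am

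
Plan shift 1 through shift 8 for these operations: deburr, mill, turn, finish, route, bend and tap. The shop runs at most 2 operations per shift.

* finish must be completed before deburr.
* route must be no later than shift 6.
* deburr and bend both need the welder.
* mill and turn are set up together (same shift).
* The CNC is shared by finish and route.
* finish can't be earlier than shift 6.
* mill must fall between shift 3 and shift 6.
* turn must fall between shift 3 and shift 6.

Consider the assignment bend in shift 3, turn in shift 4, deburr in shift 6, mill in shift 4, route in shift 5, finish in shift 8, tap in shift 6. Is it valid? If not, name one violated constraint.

Invalid. finish must be completed before deburr.

route must be no later than shift 6 — holds.
mill must fall between shift 3 and shift 6 — holds.
The shop runs at most 2 operations per shift — holds.
finish can't be earlier than shift 6 — holds.
deburr and bend both need the welder — holds.
turn must fall between shift 3 and shift 6 — holds.
The CNC is shared by finish and route — holds.
finish must be completed before deburr — violated.
mill and turn are set up together (same shift) — holds.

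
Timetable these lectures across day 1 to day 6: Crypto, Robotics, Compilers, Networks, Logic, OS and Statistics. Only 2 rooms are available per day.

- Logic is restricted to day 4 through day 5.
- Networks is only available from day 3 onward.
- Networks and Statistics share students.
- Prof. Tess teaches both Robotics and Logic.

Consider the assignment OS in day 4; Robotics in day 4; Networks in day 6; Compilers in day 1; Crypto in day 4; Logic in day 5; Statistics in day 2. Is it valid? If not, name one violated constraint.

No — it violates: Only 2 rooms are available per day

Logic is restricted to day 4 through day 5 — holds.
Networks is only available from day 3 onward — holds.
Prof. Tess teaches both Robotics and Logic — holds.
Only 2 rooms are available per day — violated.
Networks and Statistics share students — holds.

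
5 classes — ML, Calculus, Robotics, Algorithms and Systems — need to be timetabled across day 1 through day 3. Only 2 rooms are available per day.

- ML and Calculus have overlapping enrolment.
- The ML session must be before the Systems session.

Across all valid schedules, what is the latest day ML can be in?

Downstream work caps ML at day 2.
ML at day 2 is achievable: Robotics=day 1, Calculus=day 1, ML=day 2, Algorithms=day 2, Systems=day 3.

day 2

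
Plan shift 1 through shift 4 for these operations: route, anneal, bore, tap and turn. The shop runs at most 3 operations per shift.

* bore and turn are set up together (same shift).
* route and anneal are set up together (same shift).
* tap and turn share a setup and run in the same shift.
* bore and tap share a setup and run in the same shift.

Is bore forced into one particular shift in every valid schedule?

bore can be shift 1 (e.g. turn in shift 1, bore in shift 1, route in shift 2, tap in shift 1, anneal in shift 2) or shift 2 (e.g. route -> shift 1, tap -> shift 2, anneal -> shift 1, bore -> shift 2, turn -> shift 2).

No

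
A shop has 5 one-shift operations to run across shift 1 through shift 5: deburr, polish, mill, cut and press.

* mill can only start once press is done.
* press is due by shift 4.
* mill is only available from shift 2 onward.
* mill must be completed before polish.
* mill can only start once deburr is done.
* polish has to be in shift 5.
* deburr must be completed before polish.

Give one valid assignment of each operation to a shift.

cut in shift 1; press in shift 1; deburr in shift 1; polish in shift 5; mill in shift 2

Checking: deburr(shift 1) before mill(shift 2); press(shift 1) before mill(shift 2); deburr(shift 1) before polish(shift 5); mill(shift 2) before polish(shift 5); press=shift 1 in [shift 1,shift 4]; polish=shift 5 in [shift 5,shift 5]; mill=shift 2 in [shift 2,shift 5].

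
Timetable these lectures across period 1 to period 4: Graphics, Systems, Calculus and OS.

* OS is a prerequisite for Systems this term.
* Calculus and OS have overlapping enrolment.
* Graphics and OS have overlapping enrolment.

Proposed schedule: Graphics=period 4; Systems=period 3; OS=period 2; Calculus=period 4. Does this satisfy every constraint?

Yes, all constraints hold

Graphics and OS have overlapping enrolment — holds.
Calculus and OS have overlapping enrolment — holds.
OS is a prerequisite for Systems this term — holds.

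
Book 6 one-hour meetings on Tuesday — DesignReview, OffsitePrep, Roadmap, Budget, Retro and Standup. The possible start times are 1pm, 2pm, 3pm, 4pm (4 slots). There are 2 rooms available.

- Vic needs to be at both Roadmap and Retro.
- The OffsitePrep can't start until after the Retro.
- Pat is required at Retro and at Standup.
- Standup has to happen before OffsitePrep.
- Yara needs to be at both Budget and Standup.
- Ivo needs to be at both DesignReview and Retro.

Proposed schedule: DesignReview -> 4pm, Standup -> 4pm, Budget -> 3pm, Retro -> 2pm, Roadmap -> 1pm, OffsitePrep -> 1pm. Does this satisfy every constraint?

No — it violates: Standup has to happen before OffsitePrep

Standup has to happen before OffsitePrep — violated.
Vic needs to be at both Roadmap and Retro — holds.
Pat is required at Retro and at Standup — holds.
The OffsitePrep can't start until after the Retro — violated.
Yara needs to be at both Budget and Standup — holds.
There are 2 rooms available — holds.
Ivo needs to be at both DesignReview and Retro — holds.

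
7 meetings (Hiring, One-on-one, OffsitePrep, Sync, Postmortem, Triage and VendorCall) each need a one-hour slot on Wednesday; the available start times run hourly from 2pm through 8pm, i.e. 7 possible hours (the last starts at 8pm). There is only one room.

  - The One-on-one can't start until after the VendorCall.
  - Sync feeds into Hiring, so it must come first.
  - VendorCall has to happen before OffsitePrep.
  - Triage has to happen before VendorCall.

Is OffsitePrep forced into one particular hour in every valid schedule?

No

OffsitePrep can be 4pm (e.g. Hiring -> 6pm; VendorCall -> 3pm; Postmortem -> 8pm; One-on-one -> 7pm; OffsitePrep -> 4pm; Sync -> 5pm; Triage -> 2pm) or 5pm (e.g. Sync=4pm; Hiring=6pm; Triage=2pm; One-on-one=7pm; VendorCall=3pm; OffsitePrep=5pm; Postmortem=8pm).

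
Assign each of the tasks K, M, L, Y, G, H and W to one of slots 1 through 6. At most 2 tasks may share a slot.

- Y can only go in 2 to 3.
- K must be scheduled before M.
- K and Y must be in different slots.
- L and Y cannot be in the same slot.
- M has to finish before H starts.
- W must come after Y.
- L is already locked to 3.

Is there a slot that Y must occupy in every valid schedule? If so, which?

Y's window is 2–3.
L is fixed at 3, and Y can't share a slot with L.
So Y must be 2.

2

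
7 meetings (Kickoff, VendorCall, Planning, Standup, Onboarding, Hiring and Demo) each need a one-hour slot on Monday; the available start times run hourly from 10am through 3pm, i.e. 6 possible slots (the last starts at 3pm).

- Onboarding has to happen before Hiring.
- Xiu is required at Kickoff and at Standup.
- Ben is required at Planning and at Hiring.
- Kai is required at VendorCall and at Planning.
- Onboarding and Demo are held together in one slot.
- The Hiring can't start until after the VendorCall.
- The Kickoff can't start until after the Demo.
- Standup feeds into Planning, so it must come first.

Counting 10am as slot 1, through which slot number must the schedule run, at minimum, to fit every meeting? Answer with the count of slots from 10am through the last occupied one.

The precedence chain requires at least 2 distinct slots.
Could 2 slots be enough, i.e. nothing placed later than 11am? No: Hiring must come after VendorCall (at 10am or later) → {11am}; Planning must come after Standup (at 10am or later) → {11am}; Hiring can't share with Planning (11am) → nothing is left.
So 2 slots is not enough.
3 works (last occupied slot: 12pm): for example Standup in 10am, Hiring in 11am, Demo in 10am, Planning in 12pm, Kickoff in 11am, VendorCall in 10am, Onboarding in 10am.

3 slots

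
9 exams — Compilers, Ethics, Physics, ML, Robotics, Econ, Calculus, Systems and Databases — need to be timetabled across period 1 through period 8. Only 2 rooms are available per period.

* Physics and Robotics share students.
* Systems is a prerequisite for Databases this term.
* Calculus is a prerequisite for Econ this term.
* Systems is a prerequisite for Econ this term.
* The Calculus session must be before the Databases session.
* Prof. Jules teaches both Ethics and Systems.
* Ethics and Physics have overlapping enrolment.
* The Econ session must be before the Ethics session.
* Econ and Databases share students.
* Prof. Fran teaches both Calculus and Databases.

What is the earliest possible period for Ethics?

Precedence pushes Ethics to at least period 3.
Ethics at period 3 is achievable: Ethics in period 3, Systems in period 1, Robotics in period 5, Physics in period 4, Calculus in period 1, Compilers in period 2, Econ in period 2, Databases in period 3, ML in period 4.

period 3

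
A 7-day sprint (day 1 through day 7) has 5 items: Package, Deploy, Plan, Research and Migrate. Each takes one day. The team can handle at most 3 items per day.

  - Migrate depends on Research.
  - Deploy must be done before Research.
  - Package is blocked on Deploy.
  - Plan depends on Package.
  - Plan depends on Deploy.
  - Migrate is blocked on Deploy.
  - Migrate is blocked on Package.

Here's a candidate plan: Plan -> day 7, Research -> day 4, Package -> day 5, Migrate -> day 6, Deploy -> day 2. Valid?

Package is blocked on Deploy — holds.
The team can handle at most 3 items per day — holds.
Migrate is blocked on Package — holds.
Migrate depends on Research — holds.
Plan depends on Deploy — holds.
Plan depends on Package — holds.
Deploy must be done before Research — holds.
Migrate is blocked on Deploy — holds.

Valid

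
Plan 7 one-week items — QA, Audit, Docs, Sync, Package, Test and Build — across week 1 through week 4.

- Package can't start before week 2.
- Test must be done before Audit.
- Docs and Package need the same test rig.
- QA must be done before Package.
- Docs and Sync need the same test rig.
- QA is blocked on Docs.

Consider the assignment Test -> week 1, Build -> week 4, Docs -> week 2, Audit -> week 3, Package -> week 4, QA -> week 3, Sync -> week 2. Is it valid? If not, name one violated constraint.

Test must be done before Audit — holds.
QA must be done before Package — holds.
Package can't start before week 2 — holds.
Docs and Sync need the same test rig — violated.
QA is blocked on Docs — holds.
Docs and Package need the same test rig — holds.

No. Docs and Sync need the same test rig is not satisfied.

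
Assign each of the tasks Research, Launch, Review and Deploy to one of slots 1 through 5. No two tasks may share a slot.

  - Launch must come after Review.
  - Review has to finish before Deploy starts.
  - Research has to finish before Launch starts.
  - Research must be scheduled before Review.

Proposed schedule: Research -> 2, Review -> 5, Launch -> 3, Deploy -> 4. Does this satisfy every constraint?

Invalid. Launch must come after Review.

Research must be scheduled before Review — holds.
Research has to finish before Launch starts — holds.
No two tasks may share a slot — holds.
Review has to finish before Deploy starts — violated.
Launch must come after Review — violated.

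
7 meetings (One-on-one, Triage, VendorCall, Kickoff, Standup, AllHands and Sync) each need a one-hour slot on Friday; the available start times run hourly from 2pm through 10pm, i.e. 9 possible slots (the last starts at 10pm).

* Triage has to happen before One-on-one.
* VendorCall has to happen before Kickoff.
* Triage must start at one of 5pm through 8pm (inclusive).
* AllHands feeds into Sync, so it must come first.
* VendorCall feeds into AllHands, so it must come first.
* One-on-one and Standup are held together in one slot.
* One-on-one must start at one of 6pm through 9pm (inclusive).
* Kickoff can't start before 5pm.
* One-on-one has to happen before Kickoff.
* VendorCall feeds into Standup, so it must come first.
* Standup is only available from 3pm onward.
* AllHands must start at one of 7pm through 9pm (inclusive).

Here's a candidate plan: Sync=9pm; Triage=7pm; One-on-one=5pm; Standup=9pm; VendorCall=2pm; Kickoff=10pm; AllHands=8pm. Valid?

VendorCall feeds into AllHands, so it must come first — holds.
One-on-one and Standup are held together in one slot — violated.
VendorCall feeds into Standup, so it must come first — holds.
AllHands feeds into Sync, so it must come first — holds.
AllHands must start at one of 7pm through 9pm (inclusive) — holds.
Standup is only available from 3pm onward — holds.
Triage must start at one of 5pm through 8pm (inclusive) — holds.
VendorCall has to happen before Kickoff — holds.
One-on-one must start at one of 6pm through 9pm (inclusive) — violated.
Triage has to happen before One-on-one — violated.
One-on-one has to happen before Kickoff — holds.
Kickoff can't start before 5pm — holds.

No — it violates: One-on-one must start at one of 6pm through 9pm (inclusive)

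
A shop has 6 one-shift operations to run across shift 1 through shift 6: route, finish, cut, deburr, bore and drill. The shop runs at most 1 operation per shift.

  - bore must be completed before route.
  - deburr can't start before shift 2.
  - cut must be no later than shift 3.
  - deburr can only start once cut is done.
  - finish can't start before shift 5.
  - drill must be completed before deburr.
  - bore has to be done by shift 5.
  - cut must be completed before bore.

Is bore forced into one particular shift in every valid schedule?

No

bore can be shift 2 (e.g. cut=shift 1, deburr=shift 4, route=shift 6, drill=shift 3, finish=shift 5, bore=shift 2) or shift 3 (e.g. bore in shift 3; cut in shift 1; drill in shift 2; deburr in shift 4; route in shift 6; finish in shift 5).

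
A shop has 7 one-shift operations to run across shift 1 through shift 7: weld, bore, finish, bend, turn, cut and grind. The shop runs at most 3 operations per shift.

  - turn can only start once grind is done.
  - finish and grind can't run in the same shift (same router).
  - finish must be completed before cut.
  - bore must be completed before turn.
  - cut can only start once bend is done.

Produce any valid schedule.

finish -> shift 2; weld -> shift 2; turn -> shift 2; grind -> shift 1; bend -> shift 1; cut -> shift 3; bore -> shift 1

Checking: bore(shift 1) before turn(shift 2); bend(shift 1) before cut(shift 3); grind(shift 1) before turn(shift 2); finish(shift 2) before cut(shift 3); finish(shift 2) != grind(shift 1); max 3 per shift (cap 3).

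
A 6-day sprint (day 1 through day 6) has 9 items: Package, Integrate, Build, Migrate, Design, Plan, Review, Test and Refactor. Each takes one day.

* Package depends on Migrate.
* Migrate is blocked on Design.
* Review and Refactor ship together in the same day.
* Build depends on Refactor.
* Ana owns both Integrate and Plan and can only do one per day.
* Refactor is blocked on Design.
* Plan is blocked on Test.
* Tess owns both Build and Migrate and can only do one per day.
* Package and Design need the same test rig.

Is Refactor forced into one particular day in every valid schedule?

Refactor can be day 2 (e.g. Build in day 3, Migrate in day 2, Package in day 3, Review in day 2, Design in day 1, Plan in day 2, Integrate in day 1, Refactor in day 2, Test in day 1) or day 3 (e.g. Refactor in day 3, Plan in day 2, Test in day 1, Design in day 1, Review in day 3, Integrate in day 1, Migrate in day 2, Package in day 3, Build in day 4).

No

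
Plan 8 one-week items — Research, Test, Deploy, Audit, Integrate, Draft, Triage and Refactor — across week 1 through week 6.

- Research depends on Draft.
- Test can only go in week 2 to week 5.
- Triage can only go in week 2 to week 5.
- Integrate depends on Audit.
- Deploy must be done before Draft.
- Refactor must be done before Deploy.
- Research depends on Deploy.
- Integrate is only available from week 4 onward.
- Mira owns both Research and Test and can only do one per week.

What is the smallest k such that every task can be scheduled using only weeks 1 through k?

The precedence chain requires at least 4 distinct weeks.
4 works (last occupied week: week 4): for example Integrate -> week 4, Audit -> week 1, Test -> week 2, Deploy -> week 2, Triage -> week 2, Research -> week 4, Refactor -> week 1, Draft -> week 3.

4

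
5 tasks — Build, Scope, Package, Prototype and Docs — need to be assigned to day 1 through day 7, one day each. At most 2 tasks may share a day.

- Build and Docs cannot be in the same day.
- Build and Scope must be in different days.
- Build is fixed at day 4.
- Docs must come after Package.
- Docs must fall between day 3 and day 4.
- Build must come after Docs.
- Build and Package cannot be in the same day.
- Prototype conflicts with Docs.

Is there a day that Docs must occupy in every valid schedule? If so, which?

day 3

Docs's window is day 3–day 4.
Build is fixed at day 4, and Docs can't share a day with Build.
So Docs must be day 3.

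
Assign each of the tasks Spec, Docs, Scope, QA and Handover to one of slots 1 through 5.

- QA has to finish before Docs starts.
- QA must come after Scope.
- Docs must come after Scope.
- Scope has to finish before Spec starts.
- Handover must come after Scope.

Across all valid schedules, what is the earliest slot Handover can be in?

Precedence pushes Handover to at least 2.
Handover at 2 is achievable: Spec -> 2; Handover -> 2; QA -> 2; Scope -> 1; Docs -> 3.

2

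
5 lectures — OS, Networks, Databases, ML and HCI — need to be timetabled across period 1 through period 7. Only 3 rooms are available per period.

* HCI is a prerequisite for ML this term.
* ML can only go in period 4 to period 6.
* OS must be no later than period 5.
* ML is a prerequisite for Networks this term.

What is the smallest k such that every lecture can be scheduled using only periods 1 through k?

5 periods

The precedence chain requires at least 3 distinct periods.
With at most 3 per period and 5 lectures, at least 2 periods are needed.
Propagating the time windows through the other constraints, Networks can't land before period 5, so the schedule must run through at least period 5.
5 works (last occupied period: period 5): for example ML=period 4, Networks=period 5, OS=period 1, HCI=period 1, Databases=period 1.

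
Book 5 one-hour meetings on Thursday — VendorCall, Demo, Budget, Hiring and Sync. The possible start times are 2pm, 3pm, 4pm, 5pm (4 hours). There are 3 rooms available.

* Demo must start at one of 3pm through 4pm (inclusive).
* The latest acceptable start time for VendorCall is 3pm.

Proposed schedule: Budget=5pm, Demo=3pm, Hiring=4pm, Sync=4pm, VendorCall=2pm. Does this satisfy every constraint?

Yes

Demo must start at one of 3pm through 4pm (inclusive) — holds.
The latest acceptable start time for VendorCall is 3pm — holds.
There are 3 rooms available — holds.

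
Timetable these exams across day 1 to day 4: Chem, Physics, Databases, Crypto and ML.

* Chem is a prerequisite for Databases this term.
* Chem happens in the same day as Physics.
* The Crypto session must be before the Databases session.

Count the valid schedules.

Splitting on Chem: it can be day 1 (24), day 2 (20), day 3 (12). Listing each branch's schedules as (Physics, Databases, Crypto, ML) by day number:
Chem=day 1: (1,2,1,1) (1,2,1,2) (1,2,1,3) (1,2,1,4) (1,3,1,1) (1,3,1,2) (1,3,1,3) (1,3,1,4) (1,3,2,1) (1,3,2,2) (1,3,2,3) (1,3,2,4) (1,4,1,1) (1,4,1,2) (1,4,1,3) (1,4,1,4) (1,4,2,1) (1,4,2,2) (1,4,2,3) (1,4,2,4) (1,4,3,1) (1,4,3,2) (1,4,3,3) (1,4,3,4) — 24.
Chem=day 2: (2,3,1,1) (2,3,1,2) (2,3,1,3) (2,3,1,4) (2,3,2,1) (2,3,2,2) (2,3,2,3) (2,3,2,4) (2,4,1,1) (2,4,1,2) (2,4,1,3) (2,4,1,4) (2,4,2,1) (2,4,2,2) (2,4,2,3) (2,4,2,4) (2,4,3,1) (2,4,3,2) (2,4,3,3) (2,4,3,4) — 20.
Chem=day 3: (3,4,1,1) (3,4,1,2) (3,4,1,3) (3,4,1,4) (3,4,2,1) (3,4,2,2) (3,4,2,3) (3,4,2,4) (3,4,3,1) (3,4,3,2) (3,4,3,3) (3,4,3,4) — 12.
Summing: 24 + 20 + 12 = 56.

56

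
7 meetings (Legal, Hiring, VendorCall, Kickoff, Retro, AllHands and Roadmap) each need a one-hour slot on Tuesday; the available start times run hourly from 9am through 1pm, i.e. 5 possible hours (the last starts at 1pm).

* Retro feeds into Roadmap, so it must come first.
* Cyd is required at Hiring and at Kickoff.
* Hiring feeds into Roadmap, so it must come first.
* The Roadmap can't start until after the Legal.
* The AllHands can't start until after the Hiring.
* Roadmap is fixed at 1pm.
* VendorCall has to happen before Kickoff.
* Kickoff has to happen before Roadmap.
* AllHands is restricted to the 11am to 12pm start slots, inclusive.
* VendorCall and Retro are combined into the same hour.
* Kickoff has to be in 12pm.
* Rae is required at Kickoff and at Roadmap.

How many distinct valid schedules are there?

Splitting on Legal: it can be 9am (15), 10am (15), 11am (15), 12pm (15). Listing each branch's schedules as (Hiring, VendorCall, Kickoff, Retro, AllHands, Roadmap):
Legal=9am: (9am,9am,12pm,9am,11am,1pm) (9am,9am,12pm,9am,12pm,1pm) (9am,10am,12pm,10am,11am,1pm) (9am,10am,12pm,10am,12pm,1pm) (9am,11am,12pm,11am,11am,1pm) (9am,11am,12pm,11am,12pm,1pm) (10am,9am,12pm,9am,11am,1pm) (10am,9am,12pm,9am,12pm,1pm) (10am,10am,12pm,10am,11am,1pm) (10am,10am,12pm,10am,12pm,1pm) (10am,11am,12pm,11am,11am,1pm) (10am,11am,12pm,11am,12pm,1pm) (11am,9am,12pm,9am,12pm,1pm) (11am,10am,12pm,10am,12pm,1pm) (11am,11am,12pm,11am,12pm,1pm) — 15.
Legal=10am: (9am,9am,12pm,9am,11am,1pm) (9am,9am,12pm,9am,12pm,1pm) (9am,10am,12pm,10am,11am,1pm) (9am,10am,12pm,10am,12pm,1pm) (9am,11am,12pm,11am,11am,1pm) (9am,11am,12pm,11am,12pm,1pm) (10am,9am,12pm,9am,11am,1pm) (10am,9am,12pm,9am,12pm,1pm) (10am,10am,12pm,10am,11am,1pm) (10am,10am,12pm,10am,12pm,1pm) (10am,11am,12pm,11am,11am,1pm) (10am,11am,12pm,11am,12pm,1pm) (11am,9am,12pm,9am,12pm,1pm) (11am,10am,12pm,10am,12pm,1pm) (11am,11am,12pm,11am,12pm,1pm) — 15.
Legal=11am: (9am,9am,12pm,9am,11am,1pm) (9am,9am,12pm,9am,12pm,1pm) (9am,10am,12pm,10am,11am,1pm) (9am,10am,12pm,10am,12pm,1pm) (9am,11am,12pm,11am,11am,1pm) (9am,11am,12pm,11am,12pm,1pm) (10am,9am,12pm,9am,11am,1pm) (10am,9am,12pm,9am,12pm,1pm) (10am,10am,12pm,10am,11am,1pm) (10am,10am,12pm,10am,12pm,1pm) (10am,11am,12pm,11am,11am,1pm) (10am,11am,12pm,11am,12pm,1pm) (11am,9am,12pm,9am,12pm,1pm) (11am,10am,12pm,10am,12pm,1pm) (11am,11am,12pm,11am,12pm,1pm) — 15.
Legal=12pm: (9am,9am,12pm,9am,11am,1pm) (9am,9am,12pm,9am,12pm,1pm) (9am,10am,12pm,10am,11am,1pm) (9am,10am,12pm,10am,12pm,1pm) (9am,11am,12pm,11am,11am,1pm) (9am,11am,12pm,11am,12pm,1pm) (10am,9am,12pm,9am,11am,1pm) (10am,9am,12pm,9am,12pm,1pm) (10am,10am,12pm,10am,11am,1pm) (10am,10am,12pm,10am,12pm,1pm) (10am,11am,12pm,11am,11am,1pm) (10am,11am,12pm,11am,12pm,1pm) (11am,9am,12pm,9am,12pm,1pm) (11am,10am,12pm,10am,12pm,1pm) (11am,11am,12pm,11am,12pm,1pm) — 15.
Summing: 15 + 15 + 15 + 15 = 60.

60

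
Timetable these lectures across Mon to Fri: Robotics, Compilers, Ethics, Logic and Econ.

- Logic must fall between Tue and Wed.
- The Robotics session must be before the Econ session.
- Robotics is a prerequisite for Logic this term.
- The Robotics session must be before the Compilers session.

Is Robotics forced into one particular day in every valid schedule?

No

Robotics can be Mon (e.g. Econ -> Tue; Logic -> Tue; Ethics -> Mon; Robotics -> Mon; Compilers -> Tue) or Tue (e.g. Robotics in Tue, Compilers in Wed, Econ in Wed, Logic in Wed, Ethics in Mon).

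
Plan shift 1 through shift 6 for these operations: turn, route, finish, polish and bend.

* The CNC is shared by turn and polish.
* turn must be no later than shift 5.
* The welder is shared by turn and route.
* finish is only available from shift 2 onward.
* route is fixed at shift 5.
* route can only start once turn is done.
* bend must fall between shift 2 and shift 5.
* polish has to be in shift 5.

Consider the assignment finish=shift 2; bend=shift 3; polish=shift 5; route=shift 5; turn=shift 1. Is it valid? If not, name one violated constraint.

Valid

bend must fall between shift 2 and shift 5 — holds.
route can only start once turn is done — holds.
turn must be no later than shift 5 — holds.
The CNC is shared by turn and polish — holds.
polish has to be in shift 5 — holds.
finish is only available from shift 2 onward — holds.
The welder is shared by turn and route — holds.
route is fixed at shift 5 — holds.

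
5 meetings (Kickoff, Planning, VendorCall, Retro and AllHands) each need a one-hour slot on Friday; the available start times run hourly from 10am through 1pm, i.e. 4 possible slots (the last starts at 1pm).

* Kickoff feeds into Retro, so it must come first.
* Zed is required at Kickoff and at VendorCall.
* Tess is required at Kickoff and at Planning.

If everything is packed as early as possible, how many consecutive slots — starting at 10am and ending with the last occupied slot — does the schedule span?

2 slots

The precedence chain requires at least 2 distinct slots.
2 works (last occupied slot: 11am): for example Planning in 11am, Kickoff in 10am, Retro in 11am, AllHands in 10am, VendorCall in 11am.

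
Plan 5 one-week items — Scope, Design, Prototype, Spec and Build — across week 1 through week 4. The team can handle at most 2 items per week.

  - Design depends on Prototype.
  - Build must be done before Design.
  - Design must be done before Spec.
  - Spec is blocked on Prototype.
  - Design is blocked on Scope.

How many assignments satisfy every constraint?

6

Splitting on Scope: it can be week 1 (3), week 2 (3). Listing each branch's schedules as (Design, Prototype, Spec, Build) by week number:
Scope=week 1: (3,1,4,2) (3,2,4,1) (3,2,4,2) — 3.
Scope=week 2: (3,1,4,1) (3,1,4,2) (3,2,4,1) — 3.
Summing: 3 + 3 = 6.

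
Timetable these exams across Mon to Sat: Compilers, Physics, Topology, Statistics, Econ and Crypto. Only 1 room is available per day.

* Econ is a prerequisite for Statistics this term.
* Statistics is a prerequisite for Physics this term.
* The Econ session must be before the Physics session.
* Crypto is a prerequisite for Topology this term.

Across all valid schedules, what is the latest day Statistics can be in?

Fri

Precedence pushes Statistics to at least Tue; downstream work caps Statistics at Fri.
Statistics at Fri is achievable: Compilers -> Thu, Econ -> Mon, Crypto -> Tue, Topology -> Wed, Statistics -> Fri, Physics -> Sat.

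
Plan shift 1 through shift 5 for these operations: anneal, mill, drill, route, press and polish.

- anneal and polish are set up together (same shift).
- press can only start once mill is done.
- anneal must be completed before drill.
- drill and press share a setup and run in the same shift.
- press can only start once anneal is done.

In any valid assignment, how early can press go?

shift 2

Precedence pushes press to at least shift 2.
press at shift 2 is achievable: press=shift 2; polish=shift 1; route=shift 1; drill=shift 2; anneal=shift 1; mill=shift 1.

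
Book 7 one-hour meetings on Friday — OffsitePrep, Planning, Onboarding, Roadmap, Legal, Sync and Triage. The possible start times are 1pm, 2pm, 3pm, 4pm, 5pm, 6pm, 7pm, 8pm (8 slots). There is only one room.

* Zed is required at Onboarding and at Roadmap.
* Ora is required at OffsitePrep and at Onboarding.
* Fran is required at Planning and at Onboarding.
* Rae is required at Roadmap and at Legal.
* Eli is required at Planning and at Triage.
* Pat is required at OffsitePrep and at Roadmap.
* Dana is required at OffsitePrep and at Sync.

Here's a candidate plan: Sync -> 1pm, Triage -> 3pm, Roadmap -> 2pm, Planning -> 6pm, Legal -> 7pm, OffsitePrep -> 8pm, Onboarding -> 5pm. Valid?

Valid

Fran is required at Planning and at Onboarding — holds.
Eli is required at Planning and at Triage — holds.
There is only one room — holds.
Zed is required at Onboarding and at Roadmap — holds.
Ora is required at OffsitePrep and at Onboarding — holds.
Dana is required at OffsitePrep and at Sync — holds.
Rae is required at Roadmap and at Legal — holds.
Pat is required at OffsitePrep and at Roadmap — holds.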